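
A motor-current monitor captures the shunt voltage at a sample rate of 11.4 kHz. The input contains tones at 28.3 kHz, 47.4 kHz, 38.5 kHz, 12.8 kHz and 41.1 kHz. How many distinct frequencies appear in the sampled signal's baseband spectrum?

fs/2 = 5.7 kHz.
28.3 kHz mod fs = 5.5 kHz.
5.5 kHz ≤ fs/2 = 5.7 kHz, appears at 5.5 kHz.
47.4 kHz mod fs = 1.8 kHz.
1.8 kHz ≤ fs/2 = 5.7 kHz, appears at 1.8 kHz.
38.5 kHz mod fs = 4.3 kHz.
4.3 kHz ≤ fs/2 = 5.7 kHz, appears at 4.3 kHz.
12.8 kHz mod fs = 1.4 kHz.
1.4 kHz ≤ fs/2 = 5.7 kHz, appears at 1.4 kHz.
41.1 kHz mod fs = 6.9 kHz.
6.9 kHz > fs/2 = 5.7 kHz, folds to fs − 6.9 kHz = 4.5 kHz.
Distinct values: {1.4 kHz, 1.8 kHz, 4.3 kHz, 4.5 kHz, 5.5 kHz} → 5.

5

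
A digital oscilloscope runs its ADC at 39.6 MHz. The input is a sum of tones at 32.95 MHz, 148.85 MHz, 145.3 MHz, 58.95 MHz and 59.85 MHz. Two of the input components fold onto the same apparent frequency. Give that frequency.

fs/2 = 19.8 MHz.
32.95 MHz > fs/2 = 19.8 MHz, folds to fs − 32.95 MHz = 6.65 MHz.
148.85 MHz mod fs = 30.05 MHz.
30.05 MHz > fs/2 = 19.8 MHz, folds to fs − 30.05 MHz = 9.55 MHz.
145.3 MHz mod fs = 26.5 MHz.
26.5 MHz > fs/2 = 19.8 MHz, folds to fs − 26.5 MHz = 13.1 MHz.
58.95 MHz mod fs = 19.35 MHz.
19.35 MHz ≤ fs/2 = 19.8 MHz, appears at 19.35 MHz.
59.85 MHz mod fs = 20.25 MHz.
20.25 MHz > fs/2 = 19.8 MHz, folds to fs − 20.25 MHz = 19.35 MHz.
58.95 MHz and 59.85 MHz both map to 19.35 MHz.

19.35 MHz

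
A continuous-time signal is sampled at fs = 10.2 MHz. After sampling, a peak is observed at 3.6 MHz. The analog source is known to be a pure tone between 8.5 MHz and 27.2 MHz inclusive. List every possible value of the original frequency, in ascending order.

Frequencies that alias to 3.6 MHz are k·fs ± 3.6 MHz for integer k ≥ 0.
k=0: 3.6 MHz.
k=1: 6.6 MHz, 13.8 MHz.
k=2: 16.8 MHz, 24 MHz.
k=3: 27 MHz, 34.2 MHz.
k=4: 37.2 MHz, 44.4 MHz.
Within [8.5 MHz, 27.2 MHz]: 13.8 MHz, 16.8 MHz, 24 MHz, 27 MHz.

13.8 MHz, 16.8 MHz, 24 MHz, 27 MHz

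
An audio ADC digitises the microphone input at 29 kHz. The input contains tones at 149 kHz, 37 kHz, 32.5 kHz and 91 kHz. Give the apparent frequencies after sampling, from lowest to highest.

fs/2 = 14.5 kHz.
149 kHz mod fs = 4 kHz.
4 kHz ≤ fs/2 = 14.5 kHz, appears at 4 kHz.
37 kHz mod fs = 8 kHz.
8 kHz ≤ fs/2 = 14.5 kHz, appears at 8 kHz.
32.5 kHz mod fs = 3.5 kHz.
3.5 kHz ≤ fs/2 = 14.5 kHz, appears at 3.5 kHz.
91 kHz mod fs = 4 kHz.
4 kHz ≤ fs/2 = 14.5 kHz, appears at 4 kHz.
Distinct values: {3.5 kHz, 4 kHz, 8 kHz}.

3.5 kHz, 4 kHz, 8 kHz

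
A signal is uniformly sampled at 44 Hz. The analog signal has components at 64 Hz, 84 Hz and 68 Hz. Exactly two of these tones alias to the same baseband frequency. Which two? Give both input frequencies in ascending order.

fs/2 = 22 Hz.
64 Hz mod fs = 20 Hz.
20 Hz ≤ fs/2 = 22 Hz, appears at 20 Hz.
84 Hz mod fs = 40 Hz.
40 Hz > fs/2 = 22 Hz, folds to fs − 40 Hz = 4 Hz.
68 Hz mod fs = 24 Hz.
24 Hz > fs/2 = 22 Hz, folds to fs − 24 Hz = 20 Hz.
64 Hz and 68 Hz both map to 20 Hz.

64 Hz, 68 Hz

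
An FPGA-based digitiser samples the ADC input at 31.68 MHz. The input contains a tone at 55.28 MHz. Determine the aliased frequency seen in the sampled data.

8.08 MHz

55.28 MHz mod fs = 23.6 MHz.
23.6 MHz > fs/2 = 15.84 MHz, folds to fs − 23.6 MHz = 8.08 MHz.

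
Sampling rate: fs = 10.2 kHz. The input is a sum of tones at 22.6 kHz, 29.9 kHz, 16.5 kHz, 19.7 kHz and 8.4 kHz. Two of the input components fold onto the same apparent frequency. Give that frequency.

fs/2 = 5.1 kHz.
22.6 kHz mod fs = 2.2 kHz.
2.2 kHz ≤ fs/2 = 5.1 kHz, appears at 2.2 kHz.
29.9 kHz mod fs = 9.5 kHz.
9.5 kHz > fs/2 = 5.1 kHz, folds to fs − 9.5 kHz = 0.7 kHz.
16.5 kHz mod fs = 6.3 kHz.
6.3 kHz > fs/2 = 5.1 kHz, folds to fs − 6.3 kHz = 3.9 kHz.
19.7 kHz mod fs = 9.5 kHz.
9.5 kHz > fs/2 = 5.1 kHz, folds to fs − 9.5 kHz = 0.7 kHz.
8.4 kHz > fs/2 = 5.1 kHz, folds to fs − 8.4 kHz = 1.8 kHz.
19.7 kHz and 29.9 kHz both map to 0.7 kHz.

0.7 kHz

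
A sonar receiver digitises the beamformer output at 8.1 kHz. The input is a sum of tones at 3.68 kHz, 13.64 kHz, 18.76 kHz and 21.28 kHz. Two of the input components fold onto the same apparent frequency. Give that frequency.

2.56 kHz

fs/2 = 4.05 kHz.
3.68 kHz ≤ fs/2 = 4.05 kHz, passes unchanged.
13.64 kHz mod fs = 5.54 kHz.
5.54 kHz > fs/2 = 4.05 kHz, folds to fs − 5.54 kHz = 2.56 kHz.
18.76 kHz mod fs = 2.56 kHz.
2.56 kHz ≤ fs/2 = 4.05 kHz, appears at 2.56 kHz.
21.28 kHz mod fs = 5.08 kHz.
5.08 kHz > fs/2 = 4.05 kHz, folds to fs − 5.08 kHz = 3.02 kHz.
13.64 kHz and 18.76 kHz both map to 2.56 kHz.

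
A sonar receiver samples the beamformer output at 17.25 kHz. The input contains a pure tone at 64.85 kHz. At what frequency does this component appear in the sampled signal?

64.85 kHz mod fs = 13.1 kHz.
13.1 kHz > fs/2 = 8.625 kHz, folds to fs − 13.1 kHz = 4.15 kHz.

4.15 kHz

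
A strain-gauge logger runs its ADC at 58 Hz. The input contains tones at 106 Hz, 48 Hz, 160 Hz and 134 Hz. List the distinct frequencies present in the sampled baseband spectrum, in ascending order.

fs/2 = 29 Hz.
106 Hz mod fs = 48 Hz.
48 Hz > fs/2 = 29 Hz, folds to fs − 48 Hz = 10 Hz.
48 Hz > fs/2 = 29 Hz, folds to fs − 48 Hz = 10 Hz.
160 Hz mod fs = 44 Hz.
44 Hz > fs/2 = 29 Hz, folds to fs − 44 Hz = 14 Hz.
134 Hz mod fs = 18 Hz.
18 Hz ≤ fs/2 = 29 Hz, appears at 18 Hz.
Distinct values: {10 Hz, 14 Hz, 18 Hz}.

10 Hz, 14 Hz, 18 Hz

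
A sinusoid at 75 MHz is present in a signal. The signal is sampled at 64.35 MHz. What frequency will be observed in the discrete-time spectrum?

75 MHz mod fs = 10.65 MHz.
10.65 MHz ≤ fs/2 = 32.175 MHz, appears at 10.65 MHz.

10.65 MHz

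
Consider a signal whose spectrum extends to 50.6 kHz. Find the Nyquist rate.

Nyquist rate = 2 × 50.6 kHz = 101.2 kHz.

101.2 kHz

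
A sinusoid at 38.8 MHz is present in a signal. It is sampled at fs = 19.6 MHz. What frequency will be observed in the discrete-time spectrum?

38.8 MHz mod fs = 19.2 MHz.
19.2 MHz > fs/2 = 9.8 MHz, folds to fs − 19.2 MHz = 0.4 MHz.

0.4 MHz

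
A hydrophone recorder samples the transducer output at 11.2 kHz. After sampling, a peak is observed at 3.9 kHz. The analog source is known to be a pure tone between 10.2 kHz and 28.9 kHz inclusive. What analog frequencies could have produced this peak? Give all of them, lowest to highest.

15.1 kHz, 18.5 kHz, 26.3 kHz

Frequencies that alias to 3.9 kHz are k·fs ± 3.9 kHz for integer k ≥ 0.
k=0: 3.9 kHz.
k=1: 7.3 kHz, 15.1 kHz.
k=2: 18.5 kHz, 26.3 kHz.
k=3: 29.7 kHz, 37.5 kHz.
Within [10.2 kHz, 28.9 kHz]: 15.1 kHz, 18.5 kHz, 26.3 kHz.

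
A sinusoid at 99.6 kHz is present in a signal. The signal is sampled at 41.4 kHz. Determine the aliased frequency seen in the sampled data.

99.6 kHz mod fs = 16.8 kHz.
16.8 kHz ≤ fs/2 = 20.7 kHz, appears at 16.8 kHz.

16.8 kHz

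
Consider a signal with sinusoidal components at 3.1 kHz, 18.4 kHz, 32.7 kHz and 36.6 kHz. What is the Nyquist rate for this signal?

73.2 kHz

Highest-frequency component: 36.6 kHz.
Nyquist rate = 2 × 36.6 kHz = 73.2 kHz.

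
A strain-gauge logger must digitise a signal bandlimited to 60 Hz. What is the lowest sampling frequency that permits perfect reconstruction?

120 Hz

Nyquist rate = 2 × 60 Hz = 120 Hz.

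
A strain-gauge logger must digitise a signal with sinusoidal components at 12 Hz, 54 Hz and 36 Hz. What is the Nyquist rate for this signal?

Highest-frequency component: 54 Hz.
Nyquist rate = 2 × 54 Hz = 108 Hz.

108 Hz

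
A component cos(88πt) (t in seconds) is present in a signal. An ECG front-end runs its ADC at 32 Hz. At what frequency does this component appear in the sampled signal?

ω = 88π rad/s → f = ω/(2π) = 44 Hz.
44 Hz mod fs = 12 Hz.
12 Hz ≤ fs/2 = 16 Hz, appears at 12 Hz.

12 Hz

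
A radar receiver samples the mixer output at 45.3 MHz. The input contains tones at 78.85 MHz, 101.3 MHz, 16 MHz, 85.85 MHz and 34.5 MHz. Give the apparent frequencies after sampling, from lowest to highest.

fs/2 = 22.65 MHz.
78.85 MHz mod fs = 33.55 MHz.
33.55 MHz > fs/2 = 22.65 MHz, folds to fs − 33.55 MHz = 11.75 MHz.
101.3 MHz mod fs = 10.7 MHz.
10.7 MHz ≤ fs/2 = 22.65 MHz, appears at 10.7 MHz.
16 MHz ≤ fs/2 = 22.65 MHz, passes unchanged.
85.85 MHz mod fs = 40.55 MHz.
40.55 MHz > fs/2 = 22.65 MHz, folds to fs − 40.55 MHz = 4.75 MHz.
34.5 MHz > fs/2 = 22.65 MHz, folds to fs − 34.5 MHz = 10.8 MHz.
Distinct values: {4.75 MHz, 10.7 MHz, 10.8 MHz, 11.75 MHz, 16 MHz}.

4.75 MHz, 10.7 MHz, 10.8 MHz, 11.75 MHz, 16 MHz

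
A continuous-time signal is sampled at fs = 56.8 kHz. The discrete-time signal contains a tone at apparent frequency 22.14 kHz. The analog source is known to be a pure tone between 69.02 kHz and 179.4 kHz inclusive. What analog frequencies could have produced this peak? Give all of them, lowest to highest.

78.94 kHz, 91.46 kHz, 135.74 kHz, 148.26 kHz

Frequencies that alias to 22.14 kHz are k·fs ± 22.14 kHz for integer k ≥ 0.
k=0: 22.14 kHz.
k=1: 34.66 kHz, 78.94 kHz.
k=2: 91.46 kHz, 135.74 kHz.
k=3: 148.26 kHz, 192.54 kHz.
k=4: 205.06 kHz, 249.34 kHz.
Within [69.02 kHz, 179.4 kHz]: 78.94 kHz, 91.46 kHz, 135.74 kHz, 148.26 kHz.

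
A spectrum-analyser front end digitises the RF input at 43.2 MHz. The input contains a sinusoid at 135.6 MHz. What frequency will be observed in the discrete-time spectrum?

6 MHz

135.6 MHz mod fs = 6 MHz.
6 MHz ≤ fs/2 = 21.6 MHz, appears at 6 MHz.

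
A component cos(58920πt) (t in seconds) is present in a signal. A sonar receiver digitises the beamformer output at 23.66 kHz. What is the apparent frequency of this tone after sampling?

ω = 58920π rad/s → f = ω/(2π) = 29460 Hz = 29.46 kHz.
29.46 kHz mod fs = 5.8 kHz.
5.8 kHz ≤ fs/2 = 11.83 kHz, appears at 5.8 kHz.

5.8 kHz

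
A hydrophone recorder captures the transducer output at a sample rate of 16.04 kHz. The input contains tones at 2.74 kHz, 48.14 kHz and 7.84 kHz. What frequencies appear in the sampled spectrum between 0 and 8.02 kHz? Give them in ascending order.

0.02 kHz, 2.74 kHz, 7.84 kHz

fs/2 = 8.02 kHz.
2.74 kHz ≤ fs/2 = 8.02 kHz, passes unchanged.
48.14 kHz mod fs = 0.02 kHz.
0.02 kHz ≤ fs/2 = 8.02 kHz, appears at 0.02 kHz.
7.84 kHz ≤ fs/2 = 8.02 kHz, passes unchanged.
Distinct values: {0.02 kHz, 2.74 kHz, 7.84 kHz}.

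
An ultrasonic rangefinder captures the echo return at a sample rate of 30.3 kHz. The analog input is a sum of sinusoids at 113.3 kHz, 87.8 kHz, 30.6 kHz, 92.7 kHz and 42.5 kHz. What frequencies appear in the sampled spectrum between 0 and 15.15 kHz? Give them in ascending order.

fs/2 = 15.15 kHz.
113.3 kHz mod fs = 22.4 kHz.
22.4 kHz > fs/2 = 15.15 kHz, folds to fs − 22.4 kHz = 7.9 kHz.
87.8 kHz mod fs = 27.2 kHz.
27.2 kHz > fs/2 = 15.15 kHz, folds to fs − 27.2 kHz = 3.1 kHz.
30.6 kHz mod fs = 0.3 kHz.
0.3 kHz ≤ fs/2 = 15.15 kHz, appears at 0.3 kHz.
92.7 kHz mod fs = 1.8 kHz.
1.8 kHz ≤ fs/2 = 15.15 kHz, appears at 1.8 kHz.
42.5 kHz mod fs = 12.2 kHz.
12.2 kHz ≤ fs/2 = 15.15 kHz, appears at 12.2 kHz.
Distinct values: {0.3 kHz, 1.8 kHz, 3.1 kHz, 7.9 kHz, 12.2 kHz}.

0.3 kHz, 1.8 kHz, 3.1 kHz, 7.9 kHz, 12.2 kHz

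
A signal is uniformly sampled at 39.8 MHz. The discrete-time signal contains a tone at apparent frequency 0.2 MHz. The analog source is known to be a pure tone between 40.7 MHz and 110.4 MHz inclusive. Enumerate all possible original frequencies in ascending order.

Frequencies that alias to 0.2 MHz are k·fs ± 0.2 MHz for integer k ≥ 0.
k=0: 0.2 MHz.
k=1: 39.6 MHz, 40 MHz.
k=2: 79.4 MHz, 79.8 MHz.
k=3: 119.2 MHz, 119.6 MHz.
Within [40.7 MHz, 110.4 MHz]: 79.4 MHz, 79.8 MHz.

79.4 MHz, 79.8 MHz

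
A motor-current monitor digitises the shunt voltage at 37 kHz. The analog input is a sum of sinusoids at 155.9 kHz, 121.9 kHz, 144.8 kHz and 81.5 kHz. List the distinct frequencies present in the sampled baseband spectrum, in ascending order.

3.2 kHz, 7.5 kHz, 7.9 kHz, 10.9 kHz

fs/2 = 18.5 kHz.
155.9 kHz mod fs = 7.9 kHz.
7.9 kHz ≤ fs/2 = 18.5 kHz, appears at 7.9 kHz.
121.9 kHz mod fs = 10.9 kHz.
10.9 kHz ≤ fs/2 = 18.5 kHz, appears at 10.9 kHz.
144.8 kHz mod fs = 33.8 kHz.
33.8 kHz > fs/2 = 18.5 kHz, folds to fs − 33.8 kHz = 3.2 kHz.
81.5 kHz mod fs = 7.5 kHz.
7.5 kHz ≤ fs/2 = 18.5 kHz, appears at 7.5 kHz.
Distinct values: {3.2 kHz, 7.5 kHz, 7.9 kHz, 10.9 kHz}.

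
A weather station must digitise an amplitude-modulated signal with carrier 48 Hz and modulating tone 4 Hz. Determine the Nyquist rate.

AM sidebands sit at fc ± fm = 44 Hz and 52 Hz.
Highest-frequency component: 52 Hz.
Nyquist rate = 2 × 52 Hz = 104 Hz.

104 Hz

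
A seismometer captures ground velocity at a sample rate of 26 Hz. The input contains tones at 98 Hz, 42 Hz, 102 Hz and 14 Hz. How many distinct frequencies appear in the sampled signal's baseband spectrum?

4

fs/2 = 13 Hz.
98 Hz mod fs = 20 Hz.
20 Hz > fs/2 = 13 Hz, folds to fs − 20 Hz = 6 Hz.
42 Hz mod fs = 16 Hz.
16 Hz > fs/2 = 13 Hz, folds to fs − 16 Hz = 10 Hz.
102 Hz mod fs = 24 Hz.
24 Hz > fs/2 = 13 Hz, folds to fs − 24 Hz = 2 Hz.
14 Hz > fs/2 = 13 Hz, folds to fs − 14 Hz = 12 Hz.
Distinct values: {2 Hz, 6 Hz, 10 Hz, 12 Hz} → 4.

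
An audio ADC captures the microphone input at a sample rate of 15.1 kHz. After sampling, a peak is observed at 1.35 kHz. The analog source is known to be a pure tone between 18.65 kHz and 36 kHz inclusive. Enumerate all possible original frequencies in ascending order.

28.85 kHz, 31.55 kHz

Frequencies that alias to 1.35 kHz are k·fs ± 1.35 kHz for integer k ≥ 0.
k=0: 1.35 kHz.
k=1: 13.75 kHz, 16.45 kHz.
k=2: 28.85 kHz, 31.55 kHz.
k=3: 43.95 kHz, 46.65 kHz.
Within [18.65 kHz, 36 kHz]: 28.85 kHz, 31.55 kHz.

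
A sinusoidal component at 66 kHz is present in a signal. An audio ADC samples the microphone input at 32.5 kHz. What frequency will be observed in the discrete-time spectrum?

66 kHz mod fs = 1 kHz.
1 kHz ≤ fs/2 = 16.25 kHz, appears at 1 kHz.

1 kHz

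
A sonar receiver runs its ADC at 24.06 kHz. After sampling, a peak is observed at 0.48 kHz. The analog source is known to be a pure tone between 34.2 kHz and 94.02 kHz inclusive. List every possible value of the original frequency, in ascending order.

Frequencies that alias to 0.48 kHz are k·fs ± 0.48 kHz for integer k ≥ 0.
k=0: 0.48 kHz.
k=1: 23.58 kHz, 24.54 kHz.
k=2: 47.64 kHz, 48.6 kHz.
k=3: 71.7 kHz, 72.66 kHz.
k=4: 95.76 kHz, 96.72 kHz.
Within [34.2 kHz, 94.02 kHz]: 47.64 kHz, 48.6 kHz, 71.7 kHz, 72.66 kHz.

47.64 kHz, 48.6 kHz, 71.7 kHz, 72.66 kHz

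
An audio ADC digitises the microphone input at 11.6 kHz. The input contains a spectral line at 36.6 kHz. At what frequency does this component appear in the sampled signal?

36.6 kHz mod fs = 1.8 kHz.
1.8 kHz ≤ fs/2 = 5.8 kHz, appears at 1.8 kHz.

1.8 kHz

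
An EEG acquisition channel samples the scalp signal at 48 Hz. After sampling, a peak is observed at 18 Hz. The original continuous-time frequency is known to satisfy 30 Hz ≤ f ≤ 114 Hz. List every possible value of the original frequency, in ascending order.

Frequencies that alias to 18 Hz are k·fs ± 18 Hz for integer k ≥ 0.
k=0: 18 Hz.
k=1: 30 Hz, 66 Hz.
k=2: 78 Hz, 114 Hz.
k=3: 126 Hz, 162 Hz.
Within [30 Hz, 114 Hz]: 30 Hz, 66 Hz, 78 Hz, 114 Hz.

30 Hz, 66 Hz, 78 Hz, 114 Hz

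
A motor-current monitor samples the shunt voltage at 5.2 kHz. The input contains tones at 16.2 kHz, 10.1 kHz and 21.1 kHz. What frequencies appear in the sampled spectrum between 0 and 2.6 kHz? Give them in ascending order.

fs/2 = 2.6 kHz.
16.2 kHz mod fs = 0.6 kHz.
0.6 kHz ≤ fs/2 = 2.6 kHz, appears at 0.6 kHz.
10.1 kHz mod fs = 4.9 kHz.
4.9 kHz > fs/2 = 2.6 kHz, folds to fs − 4.9 kHz = 0.3 kHz.
21.1 kHz mod fs = 0.3 kHz.
0.3 kHz ≤ fs/2 = 2.6 kHz, appears at 0.3 kHz.
Distinct values: {0.3 kHz, 0.6 kHz}.

0.3 kHz, 0.6 kHz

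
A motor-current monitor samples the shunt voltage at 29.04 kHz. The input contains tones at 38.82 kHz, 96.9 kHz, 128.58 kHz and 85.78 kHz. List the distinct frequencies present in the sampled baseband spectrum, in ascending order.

fs/2 = 14.52 kHz.
38.82 kHz mod fs = 9.78 kHz.
9.78 kHz ≤ fs/2 = 14.52 kHz, appears at 9.78 kHz.
96.9 kHz mod fs = 9.78 kHz.
9.78 kHz ≤ fs/2 = 14.52 kHz, appears at 9.78 kHz.
128.58 kHz mod fs = 12.42 kHz.
12.42 kHz ≤ fs/2 = 14.52 kHz, appears at 12.42 kHz.
85.78 kHz mod fs = 27.7 kHz.
27.7 kHz > fs/2 = 14.52 kHz, folds to fs − 27.7 kHz = 1.34 kHz.
Distinct values: {1.34 kHz, 9.78 kHz, 12.42 kHz}.

1.34 kHz, 9.78 kHz, 12.42 kHz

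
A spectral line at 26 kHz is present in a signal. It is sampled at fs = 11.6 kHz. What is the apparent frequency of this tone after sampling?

26 kHz mod fs = 2.8 kHz.
2.8 kHz ≤ fs/2 = 5.8 kHz, appears at 2.8 kHz.

2.8 kHz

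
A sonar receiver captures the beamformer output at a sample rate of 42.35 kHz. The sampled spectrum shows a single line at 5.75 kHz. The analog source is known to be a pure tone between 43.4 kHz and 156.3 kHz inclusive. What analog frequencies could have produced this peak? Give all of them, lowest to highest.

48.1 kHz, 78.95 kHz, 90.45 kHz, 121.3 kHz, 132.8 kHz

Frequencies that alias to 5.75 kHz are k·fs ± 5.75 kHz for integer k ≥ 0.
k=0: 5.75 kHz.
k=1: 36.6 kHz, 48.1 kHz.
k=2: 78.95 kHz, 90.45 kHz.
k=3: 121.3 kHz, 132.8 kHz.
k=4: 163.65 kHz, 175.15 kHz.
Within [43.4 kHz, 156.3 kHz]: 48.1 kHz, 78.95 kHz, 90.45 kHz, 121.3 kHz, 132.8 kHz.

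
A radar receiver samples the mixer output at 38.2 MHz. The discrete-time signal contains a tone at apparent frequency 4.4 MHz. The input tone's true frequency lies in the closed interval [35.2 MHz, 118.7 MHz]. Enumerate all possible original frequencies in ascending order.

Frequencies that alias to 4.4 MHz are k·fs ± 4.4 MHz for integer k ≥ 0.
k=0: 4.4 MHz.
k=1: 33.8 MHz, 42.6 MHz.
k=2: 72 MHz, 80.8 MHz.
k=3: 110.2 MHz, 119 MHz.
k=4: 148.4 MHz, 157.2 MHz.
Within [35.2 MHz, 118.7 MHz]: 42.6 MHz, 72 MHz, 80.8 MHz, 110.2 MHz.

42.6 MHz, 72 MHz, 80.8 MHz, 110.2 MHz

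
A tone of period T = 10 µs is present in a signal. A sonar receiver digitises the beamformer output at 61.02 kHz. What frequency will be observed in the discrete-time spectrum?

T = 10 µs → f = 1/T = 100 kHz.
100 kHz mod fs = 38.98 kHz.
38.98 kHz > fs/2 = 30.51 kHz, folds to fs − 38.98 kHz = 22.04 kHz.

22.04 kHz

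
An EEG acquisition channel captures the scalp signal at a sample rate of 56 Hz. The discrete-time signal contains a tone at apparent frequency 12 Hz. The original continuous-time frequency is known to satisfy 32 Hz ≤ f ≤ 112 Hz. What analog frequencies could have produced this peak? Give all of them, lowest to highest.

44 Hz, 68 Hz, 100 Hz

Frequencies that alias to 12 Hz are k·fs ± 12 Hz for integer k ≥ 0.
k=0: 12 Hz.
k=1: 44 Hz, 68 Hz.
k=2: 100 Hz, 124 Hz.
k=3: 156 Hz, 180 Hz.
Within [32 Hz, 112 Hz]: 44 Hz, 68 Hz, 100 Hz.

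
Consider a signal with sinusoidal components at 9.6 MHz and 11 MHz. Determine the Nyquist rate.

Highest-frequency component: 11 MHz.
Nyquist rate = 2 × 11 MHz = 22 MHz.

22 MHz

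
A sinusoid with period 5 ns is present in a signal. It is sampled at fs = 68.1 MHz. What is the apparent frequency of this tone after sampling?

4.3 MHz

T = 5 ns → f = 1/T = 200 MHz.
200 MHz mod fs = 63.8 MHz.
63.8 MHz > fs/2 = 34.05 MHz, folds to fs − 63.8 MHz = 4.3 MHz.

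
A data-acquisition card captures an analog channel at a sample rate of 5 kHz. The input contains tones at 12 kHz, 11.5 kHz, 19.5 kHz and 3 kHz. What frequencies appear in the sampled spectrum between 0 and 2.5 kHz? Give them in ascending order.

fs/2 = 2.5 kHz.
12 kHz mod fs = 2 kHz.
2 kHz ≤ fs/2 = 2.5 kHz, appears at 2 kHz.
11.5 kHz mod fs = 1.5 kHz.
1.5 kHz ≤ fs/2 = 2.5 kHz, appears at 1.5 kHz.
19.5 kHz mod fs = 4.5 kHz.
4.5 kHz > fs/2 = 2.5 kHz, folds to fs − 4.5 kHz = 0.5 kHz.
3 kHz > fs/2 = 2.5 kHz, folds to fs − 3 kHz = 2 kHz.
Distinct values: {0.5 kHz, 1.5 kHz, 2 kHz}.

0.5 kHz, 1.5 kHz, 2 kHz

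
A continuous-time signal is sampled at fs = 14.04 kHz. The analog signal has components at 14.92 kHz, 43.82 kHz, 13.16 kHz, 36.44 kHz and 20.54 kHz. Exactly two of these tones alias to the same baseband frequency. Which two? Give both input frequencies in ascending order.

fs/2 = 7.02 kHz.
14.92 kHz mod fs = 0.88 kHz.
0.88 kHz ≤ fs/2 = 7.02 kHz, appears at 0.88 kHz.
43.82 kHz mod fs = 1.7 kHz.
1.7 kHz ≤ fs/2 = 7.02 kHz, appears at 1.7 kHz.
13.16 kHz > fs/2 = 7.02 kHz, folds to fs − 13.16 kHz = 0.88 kHz.
36.44 kHz mod fs = 8.36 kHz.
8.36 kHz > fs/2 = 7.02 kHz, folds to fs − 8.36 kHz = 5.68 kHz.
20.54 kHz mod fs = 6.5 kHz.
6.5 kHz ≤ fs/2 = 7.02 kHz, appears at 6.5 kHz.
13.16 kHz and 14.92 kHz both map to 0.88 kHz.

13.16 kHz, 14.92 kHz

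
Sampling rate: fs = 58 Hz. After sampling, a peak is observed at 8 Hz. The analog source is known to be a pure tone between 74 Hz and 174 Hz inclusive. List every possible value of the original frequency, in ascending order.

Frequencies that alias to 8 Hz are k·fs ± 8 Hz for integer k ≥ 0.
k=0: 8 Hz.
k=1: 50 Hz, 66 Hz.
k=2: 108 Hz, 124 Hz.
k=3: 166 Hz, 182 Hz.
k=4: 224 Hz, 240 Hz.
Within [74 Hz, 174 Hz]: 108 Hz, 124 Hz, 166 Hz.

108 Hz, 124 Hz, 166 Hz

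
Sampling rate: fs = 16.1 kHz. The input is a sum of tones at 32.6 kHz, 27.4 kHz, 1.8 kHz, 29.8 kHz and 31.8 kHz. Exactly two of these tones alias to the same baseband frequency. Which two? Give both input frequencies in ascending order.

31.8 kHz, 32.6 kHz

fs/2 = 8.05 kHz.
32.6 kHz mod fs = 0.4 kHz.
0.4 kHz ≤ fs/2 = 8.05 kHz, appears at 0.4 kHz.
27.4 kHz mod fs = 11.3 kHz.
11.3 kHz > fs/2 = 8.05 kHz, folds to fs − 11.3 kHz = 4.8 kHz.
1.8 kHz ≤ fs/2 = 8.05 kHz, passes unchanged.
29.8 kHz mod fs = 13.7 kHz.
13.7 kHz > fs/2 = 8.05 kHz, folds to fs − 13.7 kHz = 2.4 kHz.
31.8 kHz mod fs = 15.7 kHz.
15.7 kHz > fs/2 = 8.05 kHz, folds to fs − 15.7 kHz = 0.4 kHz.
31.8 kHz and 32.6 kHz both map to 0.4 kHz.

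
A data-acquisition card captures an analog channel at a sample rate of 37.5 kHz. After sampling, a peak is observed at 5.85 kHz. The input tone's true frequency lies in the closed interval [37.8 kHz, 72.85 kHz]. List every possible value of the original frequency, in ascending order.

43.35 kHz, 69.15 kHz

Frequencies that alias to 5.85 kHz are k·fs ± 5.85 kHz for integer k ≥ 0.
k=0: 5.85 kHz.
k=1: 31.65 kHz, 43.35 kHz.
k=2: 69.15 kHz, 80.85 kHz.
k=3: 106.65 kHz, 118.35 kHz.
Within [37.8 kHz, 72.85 kHz]: 43.35 kHz, 69.15 kHz.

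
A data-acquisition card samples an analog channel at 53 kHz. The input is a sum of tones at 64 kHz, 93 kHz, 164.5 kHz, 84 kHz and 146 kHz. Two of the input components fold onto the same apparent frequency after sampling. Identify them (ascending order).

fs/2 = 26.5 kHz.
64 kHz mod fs = 11 kHz.
11 kHz ≤ fs/2 = 26.5 kHz, appears at 11 kHz.
93 kHz mod fs = 40 kHz.
40 kHz > fs/2 = 26.5 kHz, folds to fs − 40 kHz = 13 kHz.
164.5 kHz mod fs = 5.5 kHz.
5.5 kHz ≤ fs/2 = 26.5 kHz, appears at 5.5 kHz.
84 kHz mod fs = 31 kHz.
31 kHz > fs/2 = 26.5 kHz, folds to fs − 31 kHz = 22 kHz.
146 kHz mod fs = 40 kHz.
40 kHz > fs/2 = 26.5 kHz, folds to fs − 40 kHz = 13 kHz.
93 kHz and 146 kHz both map to 13 kHz.

93 kHz, 146 kHz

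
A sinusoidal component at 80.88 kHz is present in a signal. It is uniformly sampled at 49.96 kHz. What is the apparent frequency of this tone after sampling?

19.04 kHz

80.88 kHz mod fs = 30.92 kHz.
30.92 kHz > fs/2 = 24.98 kHz, folds to fs − 30.92 kHz = 19.04 kHz.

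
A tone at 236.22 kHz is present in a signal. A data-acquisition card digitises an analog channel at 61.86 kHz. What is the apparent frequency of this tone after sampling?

11.22 kHz

236.22 kHz mod fs = 50.64 kHz.
50.64 kHz > fs/2 = 30.93 kHz, folds to fs − 50.64 kHz = 11.22 kHz.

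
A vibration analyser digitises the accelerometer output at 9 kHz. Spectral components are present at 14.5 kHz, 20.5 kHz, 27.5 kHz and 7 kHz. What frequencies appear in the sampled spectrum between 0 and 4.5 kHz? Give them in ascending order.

0.5 kHz, 2 kHz, 2.5 kHz, 3.5 kHz

fs/2 = 4.5 kHz.
14.5 kHz mod fs = 5.5 kHz.
5.5 kHz > fs/2 = 4.5 kHz, folds to fs − 5.5 kHz = 3.5 kHz.
20.5 kHz mod fs = 2.5 kHz.
2.5 kHz ≤ fs/2 = 4.5 kHz, appears at 2.5 kHz.
27.5 kHz mod fs = 0.5 kHz.
0.5 kHz ≤ fs/2 = 4.5 kHz, appears at 0.5 kHz.
7 kHz > fs/2 = 4.5 kHz, folds to fs − 7 kHz = 2 kHz.
Distinct values: {0.5 kHz, 2 kHz, 2.5 kHz, 3.5 kHz}.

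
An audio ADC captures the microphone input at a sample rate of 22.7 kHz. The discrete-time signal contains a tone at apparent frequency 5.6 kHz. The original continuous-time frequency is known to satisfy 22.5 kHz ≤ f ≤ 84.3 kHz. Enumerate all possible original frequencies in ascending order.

Frequencies that alias to 5.6 kHz are k·fs ± 5.6 kHz for integer k ≥ 0.
k=0: 5.6 kHz.
k=1: 17.1 kHz, 28.3 kHz.
k=2: 39.8 kHz, 51 kHz.
k=3: 62.5 kHz, 73.7 kHz.
k=4: 85.2 kHz, 96.4 kHz.
Within [22.5 kHz, 84.3 kHz]: 28.3 kHz, 39.8 kHz, 51 kHz, 62.5 kHz, 73.7 kHz.

28.3 kHz, 39.8 kHz, 51 kHz, 62.5 kHz, 73.7 kHz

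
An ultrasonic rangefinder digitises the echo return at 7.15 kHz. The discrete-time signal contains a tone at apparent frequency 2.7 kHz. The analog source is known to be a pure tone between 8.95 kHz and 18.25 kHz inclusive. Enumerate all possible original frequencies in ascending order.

9.85 kHz, 11.6 kHz, 17 kHz

Frequencies that alias to 2.7 kHz are k·fs ± 2.7 kHz for integer k ≥ 0.
k=0: 2.7 kHz.
k=1: 4.45 kHz, 9.85 kHz.
k=2: 11.6 kHz, 17 kHz.
k=3: 18.75 kHz, 24.15 kHz.
Within [8.95 kHz, 18.25 kHz]: 9.85 kHz, 11.6 kHz, 17 kHz.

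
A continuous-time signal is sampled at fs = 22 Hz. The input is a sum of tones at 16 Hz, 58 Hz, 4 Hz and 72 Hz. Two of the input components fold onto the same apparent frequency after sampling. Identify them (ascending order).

16 Hz, 72 Hz

fs/2 = 11 Hz.
16 Hz > fs/2 = 11 Hz, folds to fs − 16 Hz = 6 Hz.
58 Hz mod fs = 14 Hz.
14 Hz > fs/2 = 11 Hz, folds to fs − 14 Hz = 8 Hz.
4 Hz ≤ fs/2 = 11 Hz, passes unchanged.
72 Hz mod fs = 6 Hz.
6 Hz ≤ fs/2 = 11 Hz, appears at 6 Hz.
16 Hz and 72 Hz both map to 6 Hz.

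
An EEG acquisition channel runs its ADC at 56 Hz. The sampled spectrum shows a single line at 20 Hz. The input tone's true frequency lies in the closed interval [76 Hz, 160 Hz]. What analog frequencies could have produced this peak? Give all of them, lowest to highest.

Frequencies that alias to 20 Hz are k·fs ± 20 Hz for integer k ≥ 0.
k=0: 20 Hz.
k=1: 36 Hz, 76 Hz.
k=2: 92 Hz, 132 Hz.
k=3: 148 Hz, 188 Hz.
k=4: 204 Hz, 244 Hz.
Within [76 Hz, 160 Hz]: 76 Hz, 92 Hz, 132 Hz, 148 Hz.

76 Hz, 92 Hz, 132 Hz, 148 Hz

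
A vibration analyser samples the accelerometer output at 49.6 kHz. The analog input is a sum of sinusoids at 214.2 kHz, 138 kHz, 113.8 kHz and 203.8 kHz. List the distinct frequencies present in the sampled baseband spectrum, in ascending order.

5.4 kHz, 10.8 kHz, 14.6 kHz, 15.8 kHz

fs/2 = 24.8 kHz.
214.2 kHz mod fs = 15.8 kHz.
15.8 kHz ≤ fs/2 = 24.8 kHz, appears at 15.8 kHz.
138 kHz mod fs = 38.8 kHz.
38.8 kHz > fs/2 = 24.8 kHz, folds to fs − 38.8 kHz = 10.8 kHz.
113.8 kHz mod fs = 14.6 kHz.
14.6 kHz ≤ fs/2 = 24.8 kHz, appears at 14.6 kHz.
203.8 kHz mod fs = 5.4 kHz.
5.4 kHz ≤ fs/2 = 24.8 kHz, appears at 5.4 kHz.
Distinct values: {5.4 kHz, 10.8 kHz, 14.6 kHz, 15.8 kHz}.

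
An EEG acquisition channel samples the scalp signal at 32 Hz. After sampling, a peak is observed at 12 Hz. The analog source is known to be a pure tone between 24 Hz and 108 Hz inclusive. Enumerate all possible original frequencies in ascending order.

Frequencies that alias to 12 Hz are k·fs ± 12 Hz for integer k ≥ 0.
k=0: 12 Hz.
k=1: 20 Hz, 44 Hz.
k=2: 52 Hz, 76 Hz.
k=3: 84 Hz, 108 Hz.
k=4: 116 Hz, 140 Hz.
Within [24 Hz, 108 Hz]: 44 Hz, 52 Hz, 76 Hz, 84 Hz, 108 Hz.

44 Hz, 52 Hz, 76 Hz, 84 Hz, 108 Hz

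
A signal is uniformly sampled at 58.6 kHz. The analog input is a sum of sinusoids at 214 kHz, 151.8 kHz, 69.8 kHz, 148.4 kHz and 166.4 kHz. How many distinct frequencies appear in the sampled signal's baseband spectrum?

fs/2 = 29.3 kHz.
214 kHz mod fs = 38.2 kHz.
38.2 kHz > fs/2 = 29.3 kHz, folds to fs − 38.2 kHz = 20.4 kHz.
151.8 kHz mod fs = 34.6 kHz.
34.6 kHz > fs/2 = 29.3 kHz, folds to fs − 34.6 kHz = 24 kHz.
69.8 kHz mod fs = 11.2 kHz.
11.2 kHz ≤ fs/2 = 29.3 kHz, appears at 11.2 kHz.
148.4 kHz mod fs = 31.2 kHz.
31.2 kHz > fs/2 = 29.3 kHz, folds to fs − 31.2 kHz = 27.4 kHz.
166.4 kHz mod fs = 49.2 kHz.
49.2 kHz > fs/2 = 29.3 kHz, folds to fs − 49.2 kHz = 9.4 kHz.
Distinct values: {9.4 kHz, 11.2 kHz, 20.4 kHz, 24 kHz, 27.4 kHz} → 5.

5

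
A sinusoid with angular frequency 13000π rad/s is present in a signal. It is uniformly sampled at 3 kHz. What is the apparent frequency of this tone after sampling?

ω = 13000π rad/s → f = ω/(2π) = 6500 Hz = 6.5 kHz.
6.5 kHz mod fs = 0.5 kHz.
0.5 kHz ≤ fs/2 = 1.5 kHz, appears at 0.5 kHz.

0.5 kHz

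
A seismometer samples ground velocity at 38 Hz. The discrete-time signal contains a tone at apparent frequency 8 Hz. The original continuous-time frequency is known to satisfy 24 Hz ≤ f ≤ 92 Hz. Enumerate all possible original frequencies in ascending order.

30 Hz, 46 Hz, 68 Hz, 84 Hz

Frequencies that alias to 8 Hz are k·fs ± 8 Hz for integer k ≥ 0.
k=0: 8 Hz.
k=1: 30 Hz, 46 Hz.
k=2: 68 Hz, 84 Hz.
k=3: 106 Hz, 122 Hz.
Within [24 Hz, 92 Hz]: 30 Hz, 46 Hz, 68 Hz, 84 Hz.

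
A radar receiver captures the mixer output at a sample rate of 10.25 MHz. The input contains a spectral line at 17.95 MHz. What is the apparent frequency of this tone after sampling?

2.55 MHz

17.95 MHz mod fs = 7.7 MHz.
7.7 MHz > fs/2 = 5.125 MHz, folds to fs − 7.7 MHz = 2.55 MHz.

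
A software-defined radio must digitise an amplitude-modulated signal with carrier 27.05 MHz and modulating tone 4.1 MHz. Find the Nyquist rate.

62.3 MHz

AM sidebands sit at fc ± fm = 22.95 MHz and 31.15 MHz.
Highest-frequency component: 31.15 MHz.
Nyquist rate = 2 × 31.15 MHz = 62.3 MHz.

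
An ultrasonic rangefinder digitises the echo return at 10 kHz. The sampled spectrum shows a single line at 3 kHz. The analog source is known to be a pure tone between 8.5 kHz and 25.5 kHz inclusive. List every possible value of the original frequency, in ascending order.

13 kHz, 17 kHz, 23 kHz

Frequencies that alias to 3 kHz are k·fs ± 3 kHz for integer k ≥ 0.
k=0: 3 kHz.
k=1: 7 kHz, 13 kHz.
k=2: 17 kHz, 23 kHz.
k=3: 27 kHz, 33 kHz.
Within [8.5 kHz, 25.5 kHz]: 13 kHz, 17 kHz, 23 kHz.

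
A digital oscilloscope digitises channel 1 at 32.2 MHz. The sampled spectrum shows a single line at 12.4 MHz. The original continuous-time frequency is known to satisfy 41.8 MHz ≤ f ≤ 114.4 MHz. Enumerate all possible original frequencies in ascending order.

44.6 MHz, 52 MHz, 76.8 MHz, 84.2 MHz, 109 MHz

Frequencies that alias to 12.4 MHz are k·fs ± 12.4 MHz for integer k ≥ 0.
k=0: 12.4 MHz.
k=1: 19.8 MHz, 44.6 MHz.
k=2: 52 MHz, 76.8 MHz.
k=3: 84.2 MHz, 109 MHz.
k=4: 116.4 MHz, 141.2 MHz.
Within [41.8 MHz, 114.4 MHz]: 44.6 MHz, 52 MHz, 76.8 MHz, 84.2 MHz, 109 MHz.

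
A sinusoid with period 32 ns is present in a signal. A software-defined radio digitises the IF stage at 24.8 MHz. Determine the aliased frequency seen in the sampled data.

6.45 MHz

T = 32 ns → f = 1/T = 31.25 MHz.
31.25 MHz mod fs = 6.45 MHz.
6.45 MHz ≤ fs/2 = 12.4 MHz, appears at 6.45 MHz.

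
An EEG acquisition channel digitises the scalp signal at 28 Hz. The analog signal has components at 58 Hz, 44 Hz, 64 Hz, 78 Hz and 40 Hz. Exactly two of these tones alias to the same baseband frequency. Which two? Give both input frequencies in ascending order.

40 Hz, 44 Hz

fs/2 = 14 Hz.
58 Hz mod fs = 2 Hz.
2 Hz ≤ fs/2 = 14 Hz, appears at 2 Hz.
44 Hz mod fs = 16 Hz.
16 Hz > fs/2 = 14 Hz, folds to fs − 16 Hz = 12 Hz.
64 Hz mod fs = 8 Hz.
8 Hz ≤ fs/2 = 14 Hz, appears at 8 Hz.
78 Hz mod fs = 22 Hz.
22 Hz > fs/2 = 14 Hz, folds to fs − 22 Hz = 6 Hz.
40 Hz mod fs = 12 Hz.
12 Hz ≤ fs/2 = 14 Hz, appears at 12 Hz.
40 Hz and 44 Hz both map to 12 Hz.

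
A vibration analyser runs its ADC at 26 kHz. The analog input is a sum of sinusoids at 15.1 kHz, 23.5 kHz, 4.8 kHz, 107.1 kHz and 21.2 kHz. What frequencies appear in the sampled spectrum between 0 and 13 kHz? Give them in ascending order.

2.5 kHz, 3.1 kHz, 4.8 kHz, 10.9 kHz

fs/2 = 13 kHz.
15.1 kHz > fs/2 = 13 kHz, folds to fs − 15.1 kHz = 10.9 kHz.
23.5 kHz > fs/2 = 13 kHz, folds to fs − 23.5 kHz = 2.5 kHz.
4.8 kHz ≤ fs/2 = 13 kHz, passes unchanged.
107.1 kHz mod fs = 3.1 kHz.
3.1 kHz ≤ fs/2 = 13 kHz, appears at 3.1 kHz.
21.2 kHz > fs/2 = 13 kHz, folds to fs − 21.2 kHz = 4.8 kHz.
Distinct values: {2.5 kHz, 3.1 kHz, 4.8 kHz, 10.9 kHz}.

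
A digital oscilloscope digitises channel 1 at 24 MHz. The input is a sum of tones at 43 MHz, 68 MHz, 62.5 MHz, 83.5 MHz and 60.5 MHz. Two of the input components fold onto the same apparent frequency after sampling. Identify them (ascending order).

fs/2 = 12 MHz.
43 MHz mod fs = 19 MHz.
19 MHz > fs/2 = 12 MHz, folds to fs − 19 MHz = 5 MHz.
68 MHz mod fs = 20 MHz.
20 MHz > fs/2 = 12 MHz, folds to fs − 20 MHz = 4 MHz.
62.5 MHz mod fs = 14.5 MHz.
14.5 MHz > fs/2 = 12 MHz, folds to fs − 14.5 MHz = 9.5 MHz.
83.5 MHz mod fs = 11.5 MHz.
11.5 MHz ≤ fs/2 = 12 MHz, appears at 11.5 MHz.
60.5 MHz mod fs = 12.5 MHz.
12.5 MHz > fs/2 = 12 MHz, folds to fs − 12.5 MHz = 11.5 MHz.
60.5 MHz and 83.5 MHz both map to 11.5 MHz.

60.5 MHz, 83.5 MHz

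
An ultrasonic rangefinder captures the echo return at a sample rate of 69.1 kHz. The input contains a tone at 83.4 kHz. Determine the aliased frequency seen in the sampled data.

14.3 kHz

83.4 kHz mod fs = 14.3 kHz.
14.3 kHz ≤ fs/2 = 34.55 kHz, appears at 14.3 kHz.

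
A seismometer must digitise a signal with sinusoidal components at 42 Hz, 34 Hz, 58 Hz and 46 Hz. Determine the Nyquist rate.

Highest-frequency component: 58 Hz.
Nyquist rate = 2 × 58 Hz = 116 Hz.

116 Hz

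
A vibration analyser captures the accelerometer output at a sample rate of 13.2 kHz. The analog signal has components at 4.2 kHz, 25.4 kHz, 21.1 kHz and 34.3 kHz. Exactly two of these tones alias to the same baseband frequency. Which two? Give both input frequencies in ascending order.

fs/2 = 6.6 kHz.
4.2 kHz ≤ fs/2 = 6.6 kHz, passes unchanged.
25.4 kHz mod fs = 12.2 kHz.
12.2 kHz > fs/2 = 6.6 kHz, folds to fs − 12.2 kHz = 1 kHz.
21.1 kHz mod fs = 7.9 kHz.
7.9 kHz > fs/2 = 6.6 kHz, folds to fs − 7.9 kHz = 5.3 kHz.
34.3 kHz mod fs = 7.9 kHz.
7.9 kHz > fs/2 = 6.6 kHz, folds to fs − 7.9 kHz = 5.3 kHz.
21.1 kHz and 34.3 kHz both map to 5.3 kHz.

21.1 kHz, 34.3 kHz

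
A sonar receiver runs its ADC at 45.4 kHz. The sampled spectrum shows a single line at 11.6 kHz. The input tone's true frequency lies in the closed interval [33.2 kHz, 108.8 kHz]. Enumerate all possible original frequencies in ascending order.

Frequencies that alias to 11.6 kHz are k·fs ± 11.6 kHz for integer k ≥ 0.
k=0: 11.6 kHz.
k=1: 33.8 kHz, 57 kHz.
k=2: 79.2 kHz, 102.4 kHz.
k=3: 124.6 kHz, 147.8 kHz.
Within [33.2 kHz, 108.8 kHz]: 33.8 kHz, 57 kHz, 79.2 kHz, 102.4 kHz.

33.8 kHz, 57 kHz, 79.2 kHz, 102.4 kHz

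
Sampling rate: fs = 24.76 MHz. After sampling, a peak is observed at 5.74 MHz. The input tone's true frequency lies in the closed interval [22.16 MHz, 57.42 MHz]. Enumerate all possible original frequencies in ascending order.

30.5 MHz, 43.78 MHz, 55.26 MHz

Frequencies that alias to 5.74 MHz are k·fs ± 5.74 MHz for integer k ≥ 0.
k=0: 5.74 MHz.
k=1: 19.02 MHz, 30.5 MHz.
k=2: 43.78 MHz, 55.26 MHz.
k=3: 68.54 MHz, 80.02 MHz.
Within [22.16 MHz, 57.42 MHz]: 30.5 MHz, 43.78 MHz, 55.26 MHz.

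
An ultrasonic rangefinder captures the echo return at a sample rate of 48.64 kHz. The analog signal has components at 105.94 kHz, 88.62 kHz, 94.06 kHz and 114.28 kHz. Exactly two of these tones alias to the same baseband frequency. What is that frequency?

8.66 kHz

fs/2 = 24.32 kHz.
105.94 kHz mod fs = 8.66 kHz.
8.66 kHz ≤ fs/2 = 24.32 kHz, appears at 8.66 kHz.
88.62 kHz mod fs = 39.98 kHz.
39.98 kHz > fs/2 = 24.32 kHz, folds to fs − 39.98 kHz = 8.66 kHz.
94.06 kHz mod fs = 45.42 kHz.
45.42 kHz > fs/2 = 24.32 kHz, folds to fs − 45.42 kHz = 3.22 kHz.
114.28 kHz mod fs = 17 kHz.
17 kHz ≤ fs/2 = 24.32 kHz, appears at 17 kHz.
88.62 kHz and 105.94 kHz both map to 8.66 kHz.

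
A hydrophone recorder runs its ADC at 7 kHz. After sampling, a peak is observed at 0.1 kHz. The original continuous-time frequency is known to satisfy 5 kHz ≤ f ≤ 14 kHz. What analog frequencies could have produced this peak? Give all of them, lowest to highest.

Frequencies that alias to 0.1 kHz are k·fs ± 0.1 kHz for integer k ≥ 0.
k=0: 0.1 kHz.
k=1: 6.9 kHz, 7.1 kHz.
k=2: 13.9 kHz, 14.1 kHz.
k=3: 20.9 kHz, 21.1 kHz.
Within [5 kHz, 14 kHz]: 6.9 kHz, 7.1 kHz, 13.9 kHz.

6.9 kHz, 7.1 kHz, 13.9 kHz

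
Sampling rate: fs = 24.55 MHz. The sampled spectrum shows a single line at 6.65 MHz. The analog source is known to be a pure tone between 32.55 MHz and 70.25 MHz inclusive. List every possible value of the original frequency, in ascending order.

Frequencies that alias to 6.65 MHz are k·fs ± 6.65 MHz for integer k ≥ 0.
k=0: 6.65 MHz.
k=1: 17.9 MHz, 31.2 MHz.
k=2: 42.45 MHz, 55.75 MHz.
k=3: 67 MHz, 80.3 MHz.
k=4: 91.55 MHz, 104.85 MHz.
Within [32.55 MHz, 70.25 MHz]: 42.45 MHz, 55.75 MHz, 67 MHz.

42.45 MHz, 55.75 MHz, 67 MHz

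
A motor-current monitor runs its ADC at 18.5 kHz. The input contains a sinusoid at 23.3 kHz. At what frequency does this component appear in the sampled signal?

23.3 kHz mod fs = 4.8 kHz.
4.8 kHz ≤ fs/2 = 9.25 kHz, appears at 4.8 kHz.

4.8 kHz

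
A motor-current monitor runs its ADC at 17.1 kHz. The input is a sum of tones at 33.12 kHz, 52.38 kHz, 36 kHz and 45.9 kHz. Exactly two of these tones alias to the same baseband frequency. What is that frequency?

1.08 kHz

fs/2 = 8.55 kHz.
33.12 kHz mod fs = 16.02 kHz.
16.02 kHz > fs/2 = 8.55 kHz, folds to fs − 16.02 kHz = 1.08 kHz.
52.38 kHz mod fs = 1.08 kHz.
1.08 kHz ≤ fs/2 = 8.55 kHz, appears at 1.08 kHz.
36 kHz mod fs = 1.8 kHz.
1.8 kHz ≤ fs/2 = 8.55 kHz, appears at 1.8 kHz.
45.9 kHz mod fs = 11.7 kHz.
11.7 kHz > fs/2 = 8.55 kHz, folds to fs − 11.7 kHz = 5.4 kHz.
33.12 kHz and 52.38 kHz both map to 1.08 kHz.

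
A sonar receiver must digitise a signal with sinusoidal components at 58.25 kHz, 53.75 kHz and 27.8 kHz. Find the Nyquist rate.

Highest-frequency component: 58.25 kHz.
Nyquist rate = 2 × 58.25 kHz = 116.5 kHz.

116.5 kHz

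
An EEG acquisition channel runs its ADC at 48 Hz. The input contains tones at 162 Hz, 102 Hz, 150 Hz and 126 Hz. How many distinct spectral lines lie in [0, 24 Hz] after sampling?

2

fs/2 = 24 Hz.
162 Hz mod fs = 18 Hz.
18 Hz ≤ fs/2 = 24 Hz, appears at 18 Hz.
102 Hz mod fs = 6 Hz.
6 Hz ≤ fs/2 = 24 Hz, appears at 6 Hz.
150 Hz mod fs = 6 Hz.
6 Hz ≤ fs/2 = 24 Hz, appears at 6 Hz.
126 Hz mod fs = 30 Hz.
30 Hz > fs/2 = 24 Hz, folds to fs − 30 Hz = 18 Hz.
Distinct values: {6 Hz, 18 Hz} → 2.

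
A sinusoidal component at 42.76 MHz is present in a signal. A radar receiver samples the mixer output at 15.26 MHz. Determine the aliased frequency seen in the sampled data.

42.76 MHz mod fs = 12.24 MHz.
12.24 MHz > fs/2 = 7.63 MHz, folds to fs − 12.24 MHz = 3.02 MHz.

3.02 MHz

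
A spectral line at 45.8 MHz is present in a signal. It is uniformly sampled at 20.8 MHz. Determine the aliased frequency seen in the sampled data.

4.2 MHz

45.8 MHz mod fs = 4.2 MHz.
4.2 MHz ≤ fs/2 = 10.4 MHz, appears at 4.2 MHz.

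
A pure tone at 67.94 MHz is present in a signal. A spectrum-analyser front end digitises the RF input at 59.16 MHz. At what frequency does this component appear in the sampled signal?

8.78 MHz

67.94 MHz mod fs = 8.78 MHz.
8.78 MHz ≤ fs/2 = 29.58 MHz, appears at 8.78 MHz.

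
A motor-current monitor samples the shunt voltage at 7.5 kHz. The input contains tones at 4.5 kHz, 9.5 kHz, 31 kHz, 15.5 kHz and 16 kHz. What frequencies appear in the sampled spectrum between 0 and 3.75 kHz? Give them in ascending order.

fs/2 = 3.75 kHz.
4.5 kHz > fs/2 = 3.75 kHz, folds to fs − 4.5 kHz = 3 kHz.
9.5 kHz mod fs = 2 kHz.
2 kHz ≤ fs/2 = 3.75 kHz, appears at 2 kHz.
31 kHz mod fs = 1 kHz.
1 kHz ≤ fs/2 = 3.75 kHz, appears at 1 kHz.
15.5 kHz mod fs = 0.5 kHz.
0.5 kHz ≤ fs/2 = 3.75 kHz, appears at 0.5 kHz.
16 kHz mod fs = 1 kHz.
1 kHz ≤ fs/2 = 3.75 kHz, appears at 1 kHz.
Distinct values: {0.5 kHz, 1 kHz, 2 kHz, 3 kHz}.

0.5 kHz, 1 kHz, 2 kHz, 3 kHz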